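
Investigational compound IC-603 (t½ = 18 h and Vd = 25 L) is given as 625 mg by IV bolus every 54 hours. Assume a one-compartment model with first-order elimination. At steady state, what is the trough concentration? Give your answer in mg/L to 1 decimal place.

τ = 54 h = 3 half-lives, so f = (1/2)^3 = 0.125.
Accumulation ratio R = 1/(1 − f) = 1/0.875 = 8/7.
Single-dose peak C₀ = D/Vd = 625/25 = 25 mg/L.
Steady-state peak Cmax,ss = C₀·R = 25 × 8/7 ≈ 28.571 mg/L.
Steady-state trough Cmin,ss = Cmax,ss·f ≈ 28.571 × 0.125 ≈ 3.571 mg/L.

3.6 mg/L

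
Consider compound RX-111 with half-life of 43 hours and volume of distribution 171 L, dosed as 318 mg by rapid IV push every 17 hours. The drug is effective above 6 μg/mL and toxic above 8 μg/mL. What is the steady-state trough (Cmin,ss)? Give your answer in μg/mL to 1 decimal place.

k = ln2/t½ = ln2/43 ≈ 0.016120 h⁻¹; fraction remaining f = e^(−kτ) = e^(−0.016120×17) ≈ 0.7603.
At steady state, accumulation factor R = 1/(1 − e^(−kτ)) ≈ 4.1719.
Each bolus raises the concentration by D/Vd = 318/171 ≈ 1.860 μg/mL.
Steady-state peak Cmax,ss = C₀·R ≈ 1.860 × 4.1719 ≈ 7.760 μg/mL.
Steady-state trough Cmin,ss = Cmax,ss·f ≈ 7.760 × 0.7603 ≈ 5.900 μg/mL.
Trough 5.9 μg/mL vs MEC 6 μg/mL: subtherapeutic.

5.9 μg/mL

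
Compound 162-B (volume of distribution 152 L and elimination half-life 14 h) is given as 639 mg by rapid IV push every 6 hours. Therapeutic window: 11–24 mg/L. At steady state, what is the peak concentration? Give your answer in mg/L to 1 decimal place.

k = ln2/t½ = ln2/14 ≈ 0.049511 h⁻¹; fraction remaining f = e^(−kτ) = e^(−0.049511×6) ≈ 0.7430.
Accumulation ratio R = 1/(1 − f) ≈ 1/0.2570 ≈ 3.8911.
Single-dose peak C₀ = D/Vd = 639/152 ≈ 4.204 mg/L.
Steady-state peak Cmax,ss = C₀·R ≈ 4.204 × 3.8911 ≈ 16.358 mg/L.
Peak 16.4 mg/L vs MTC 24 mg/L: below toxic threshold.

16.4 mg/L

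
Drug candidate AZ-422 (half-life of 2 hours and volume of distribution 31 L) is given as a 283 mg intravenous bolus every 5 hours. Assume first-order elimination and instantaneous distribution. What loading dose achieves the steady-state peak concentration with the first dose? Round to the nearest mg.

f = (1/2)^(5/2) ≈ 0.176777; accumulation ratio R = 1/(1−f) ≈ 1.21474.
Loading dose to hit Cmax,ss on first dose: D_load = D_maint·R ≈ 283 × 1.21474 ≈ 343.77 mg.

344 mg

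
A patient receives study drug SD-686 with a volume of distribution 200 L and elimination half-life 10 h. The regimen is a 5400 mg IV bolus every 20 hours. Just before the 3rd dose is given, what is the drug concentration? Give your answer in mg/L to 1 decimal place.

f = (1/2)^(τ/t½) = (1/2)^(20/10) ≈ 0.2500.
C₀ = D/Vd = 5400/200 ≈ 27.000 mg/L.
Before the 3rd dose, 2 doses have been given. Superposition: Cmin = C₀·(f + f²).
≈ 27.000 × (0.2500 + 0.0625) ≈ 27.000 × 0.3125 ≈ 8.438 mg/L.

8.4 mg/L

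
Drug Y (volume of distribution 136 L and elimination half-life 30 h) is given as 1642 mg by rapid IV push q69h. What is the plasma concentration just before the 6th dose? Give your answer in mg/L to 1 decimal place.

f = (1/2)^(τ/t½) = (1/2)^(69/30) ≈ 0.2031.
C₀ = D/Vd = 1642/136 ≈ 12.074 mg/L.
Before the 6th dose, 5 doses have been given. Superposition: Cmin = C₀·(f + f² + … + f^5).
≈ 12.074 × (0.2031 + 0.0412 + 0.0084 + 0.0017 + 0.0003) ≈ 12.074 × 0.2547 ≈ 3.075 mg/L.

3.1 mg/L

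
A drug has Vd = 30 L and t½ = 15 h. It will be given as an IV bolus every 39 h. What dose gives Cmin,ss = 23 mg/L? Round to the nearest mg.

τ/t½ = 39/15 ≈ 2.6, so f = (1/2)^(39/15) ≈ 0.164938.
Cmin,ss = (D/Vd)·f/(1−f), so D = Cmin,ss·Vd·(1−f)/f.
D = 23 × 30 × (1−f)/f ≈ 23 × 30 × 5.06288 ≈ 3493.39 mg.

3493 mg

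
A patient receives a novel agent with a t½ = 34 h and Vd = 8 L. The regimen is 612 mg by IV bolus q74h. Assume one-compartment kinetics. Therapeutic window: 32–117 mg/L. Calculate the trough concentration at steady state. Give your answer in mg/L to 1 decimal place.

Over one 74-h interval, 74/34 ≈ 2.1765 half-lives elapse, leaving f ≈ 0.2212 of each dose.
Each bolus raises the concentration by D/Vd = 612/8 ≈ 76.500 mg/L.
Steady-state trough Cmin,ss = C₀·f/(1−f) ≈ 76.500 × 0.2212/0.7788 ≈ 21.728 mg/L.
Trough 21.7 mg/L vs MEC 32 mg/L: subtherapeutic.

21.7 mg/L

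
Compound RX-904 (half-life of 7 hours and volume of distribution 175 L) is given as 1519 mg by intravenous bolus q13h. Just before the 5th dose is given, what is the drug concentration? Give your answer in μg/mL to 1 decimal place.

3.3 μg/mL

f = (1/2)^(τ/t½) = (1/2)^(13/7) ≈ 0.2760.
C₀ = D/Vd = 1519/175 ≈ 8.680 μg/mL.
Before the 5th dose, 4 doses have been given. Superposition: Cmin = C₀·(f + f² + … + f^4).
≈ 8.680 × (0.2760 + 0.0762 + 0.0210 + 0.0058) ≈ 8.680 × 0.3790 ≈ 3.290 μg/mL.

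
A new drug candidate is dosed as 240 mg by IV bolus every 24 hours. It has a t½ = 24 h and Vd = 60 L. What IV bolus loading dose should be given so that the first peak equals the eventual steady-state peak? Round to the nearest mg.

480 mg

f = (1/2)^(24/24) ≈ 0.500000; accumulation ratio R = 1/(1−f) ≈ 2.00000.
Loading dose to hit Cmax,ss on first dose: D_load = D_maint·R ≈ 240 × 2.00000 ≈ 480.00 mg.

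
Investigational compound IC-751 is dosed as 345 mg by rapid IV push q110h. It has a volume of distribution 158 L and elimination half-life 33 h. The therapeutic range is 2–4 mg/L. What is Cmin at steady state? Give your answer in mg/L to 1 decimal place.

0.2 mg/L

τ/t½ = 110/33 ≈ 3.3333, so fraction remaining f = (1/2)^(110/33) ≈ 0.0992.
Accumulation ratio R = 1/(1 − f) ≈ 1/0.9008 ≈ 1.1101.
Single-dose peak C₀ = D/Vd = 345/158 ≈ 2.184 mg/L.
Steady-state peak Cmax,ss = C₀·R ≈ 2.184 × 1.1101 ≈ 2.424 mg/L.
One interval later, Cmin,ss = Cmax,ss·e^(−kτ) ≈ 2.424 × 0.0992 ≈ 0.240 mg/L.
Trough 0.2 mg/L vs MEC 2 mg/L: subtherapeutic.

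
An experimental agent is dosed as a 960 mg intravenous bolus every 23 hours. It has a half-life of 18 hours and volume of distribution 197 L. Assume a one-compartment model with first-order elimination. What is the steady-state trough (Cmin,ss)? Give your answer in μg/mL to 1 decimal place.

3.4 μg/mL

k = ln2/t½ = ln2/18 ≈ 0.038508 h⁻¹; fraction remaining f = e^(−kτ) = e^(−0.038508×23) ≈ 0.4124.
Accumulation ratio R = 1/(1 − f) ≈ 1/0.5876 ≈ 1.7018.
Single-dose peak C₀ = D/Vd = 960/197 ≈ 4.873 μg/mL.
Cmax,ss = C₀/(1 − f) ≈ 4.873/0.5876 ≈ 8.293 μg/mL.
One interval later, Cmin,ss = Cmax,ss·e^(−kτ) ≈ 8.293 × 0.4124 ≈ 3.420 μg/mL.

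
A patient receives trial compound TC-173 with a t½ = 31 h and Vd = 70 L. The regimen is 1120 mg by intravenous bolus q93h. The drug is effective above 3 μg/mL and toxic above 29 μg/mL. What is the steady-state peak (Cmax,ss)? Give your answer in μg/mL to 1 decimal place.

The dosing interval is 3 half-lives, so f = 2^(−3) = 0.125.
Accumulation ratio R = 1/(1 − f) = 1/0.875 = 8/7.
Single-dose peak C₀ = D/Vd = 1120/70 = 16 μg/mL.
Steady-state peak Cmax,ss = C₀·R = 16 × 8/7 ≈ 18.286 μg/mL.
Peak 18.3 μg/mL vs MTC 29 μg/mL: below toxic threshold.

18.3 μg/mL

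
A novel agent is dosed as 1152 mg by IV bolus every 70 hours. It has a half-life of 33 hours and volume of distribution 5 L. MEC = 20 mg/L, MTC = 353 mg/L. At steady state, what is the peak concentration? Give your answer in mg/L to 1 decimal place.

299.2 mg/L

τ/t½ = 70/33 ≈ 2.1212, so fraction remaining f = (1/2)^(70/33) ≈ 0.2299.
Accumulation ratio R = 1/(1 − f) ≈ 1/0.7701 ≈ 1.2985.
Single-dose peak C₀ = D/Vd = 1152/5 ≈ 230.400 mg/L.
Steady-state peak Cmax,ss = C₀·R ≈ 230.400 × 1.2985 ≈ 299.174 mg/L.
Peak 299.2 mg/L vs MTC 353 mg/L: below toxic threshold.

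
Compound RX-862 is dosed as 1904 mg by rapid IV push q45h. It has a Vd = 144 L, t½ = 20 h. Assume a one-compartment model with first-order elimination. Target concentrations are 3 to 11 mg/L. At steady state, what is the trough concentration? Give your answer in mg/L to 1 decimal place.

3.5 mg/L

τ/t½ = 45/20 ≈ 2.25, so fraction remaining f = (1/2)^(45/20) ≈ 0.2102.
Accumulation ratio R = 1/(1 − f) ≈ 1/0.7898 ≈ 1.2661.
Each bolus raises the concentration by D/Vd = 1904/144 ≈ 13.222 mg/L.
Steady-state peak Cmax,ss = C₀·R ≈ 13.222 × 1.2661 ≈ 16.740 mg/L.
Steady-state trough Cmin,ss = Cmax,ss·f ≈ 16.740 × 0.2102 ≈ 3.519 mg/L.
Trough 3.5 mg/L vs MEC 3 mg/L: adequate.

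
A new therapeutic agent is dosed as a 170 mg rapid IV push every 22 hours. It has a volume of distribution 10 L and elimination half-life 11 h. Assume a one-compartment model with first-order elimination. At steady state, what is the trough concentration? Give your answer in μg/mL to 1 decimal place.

The dosing interval is 2 half-lives, so f = 2^(−2) = 0.25.
Accumulation ratio R = 1/(1 − f) = 1/0.75 = 4/3.
Single-dose peak C₀ = D/Vd = 170/10 = 17 μg/mL.
Steady-state peak Cmax,ss = C₀·R = 17 × 4/3 ≈ 22.667 μg/mL.
Steady-state trough Cmin,ss = Cmax,ss·f ≈ 22.667 × 0.25 ≈ 5.667 μg/mL.

5.7 μg/mL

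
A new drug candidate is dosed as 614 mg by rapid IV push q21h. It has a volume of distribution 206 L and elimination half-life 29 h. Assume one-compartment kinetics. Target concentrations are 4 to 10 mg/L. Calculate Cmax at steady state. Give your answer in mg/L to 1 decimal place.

τ/t½ = 21/29 ≈ 0.72414, so fraction remaining f = (1/2)^(21/29) ≈ 0.6054.
Accumulation ratio R = 1/(1 − f) ≈ 1/0.3946 ≈ 2.5342.
Single-dose peak C₀ = D/Vd = 614/206 ≈ 2.981 mg/L.
Cmax,ss = C₀/(1 − f) ≈ 2.981/0.3946 ≈ 7.554 mg/L.
Peak 7.6 mg/L vs MTC 10 mg/L: below toxic threshold.

7.6 mg/L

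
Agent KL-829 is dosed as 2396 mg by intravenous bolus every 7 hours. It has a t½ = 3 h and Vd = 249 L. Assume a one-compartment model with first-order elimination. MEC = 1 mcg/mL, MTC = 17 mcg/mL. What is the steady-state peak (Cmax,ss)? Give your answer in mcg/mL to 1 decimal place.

k = ln2/t½ = ln2/3 ≈ 0.231049 h⁻¹; fraction remaining f = e^(−kτ) = e^(−0.231049×7) ≈ 0.1984.
At steady state, accumulation factor R = 1/(1 − e^(−kτ)) ≈ 1.2475.
Each bolus raises the concentration by D/Vd = 2396/249 ≈ 9.622 mcg/mL.
Steady-state peak Cmax,ss = C₀·R ≈ 9.622 × 1.2475 ≈ 12.003 mcg/mL.
Peak 12.0 mcg/mL vs MTC 17 mcg/mL: below toxic threshold.

12.0 mcg/mL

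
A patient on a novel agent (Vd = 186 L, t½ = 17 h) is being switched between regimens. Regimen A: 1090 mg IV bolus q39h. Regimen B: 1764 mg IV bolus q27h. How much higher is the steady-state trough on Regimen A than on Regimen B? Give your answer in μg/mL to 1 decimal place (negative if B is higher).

Regimen A: f = (1/2)^(39/17) ≈ 0.2039; Cmin,ss = (1090/186)·f/(1−f) ≈ 1.501 μg/mL.
Regimen B: f = (1/2)^(27/17) ≈ 0.3326; Cmin,ss = (1764/186)·f/(1−f) ≈ 4.726 μg/mL.
Difference ≈ 1.501 − 4.726 ≈ -3.225 μg/mL.

-3.2 μg/mL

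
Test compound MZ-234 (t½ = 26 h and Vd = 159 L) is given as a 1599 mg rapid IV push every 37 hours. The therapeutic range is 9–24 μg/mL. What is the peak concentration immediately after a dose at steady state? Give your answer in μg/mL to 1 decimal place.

16.0 μg/mL

τ/t½ = 37/26 ≈ 1.4231, so fraction remaining f = (1/2)^(37/26) ≈ 0.3729.
At steady state, accumulation factor R = 1/(1 − e^(−kτ)) ≈ 1.5946.
Each bolus raises the concentration by D/Vd = 1599/159 ≈ 10.057 μg/mL.
Steady-state peak Cmax,ss = C₀·R ≈ 10.057 × 1.5946 ≈ 16.037 μg/mL.
Peak 16.0 μg/mL vs MTC 24 μg/mL: below toxic threshold.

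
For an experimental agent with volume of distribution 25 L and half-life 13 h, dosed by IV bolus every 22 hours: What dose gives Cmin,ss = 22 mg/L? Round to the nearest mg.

1227 mg

τ/t½ = 22/13 ≈ 1.6923, so f = (1/2)^(22/13) ≈ 0.309432.
Cmin,ss = (D/Vd)·f/(1−f), so D = Cmin,ss·Vd·(1−f)/f.
D = 22 × 25 × (1−f)/f ≈ 22 × 25 × 2.23173 ≈ 1227.45 mg.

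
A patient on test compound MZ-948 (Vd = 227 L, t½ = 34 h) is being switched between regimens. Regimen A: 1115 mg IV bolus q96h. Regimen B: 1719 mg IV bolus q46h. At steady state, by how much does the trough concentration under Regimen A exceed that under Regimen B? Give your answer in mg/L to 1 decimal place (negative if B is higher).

Regimen A: f = (1/2)^(96/34) ≈ 0.1413; Cmin,ss = (1115/227)·f/(1−f) ≈ 0.808 mg/L.
Regimen B: f = (1/2)^(46/34) ≈ 0.3915; Cmin,ss = (1719/227)·f/(1−f) ≈ 4.872 mg/L.
Difference ≈ 0.808 − 4.872 ≈ -4.064 mg/L.

-4.1 mg/L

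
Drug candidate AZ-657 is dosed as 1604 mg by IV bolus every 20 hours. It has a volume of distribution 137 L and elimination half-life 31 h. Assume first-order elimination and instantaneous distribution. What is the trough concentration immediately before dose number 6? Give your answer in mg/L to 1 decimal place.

18.5 mg/L

f = (1/2)^(τ/t½) = (1/2)^(20/31) ≈ 0.6394.
C₀ = D/Vd = 1604/137 ≈ 11.708 mg/L.
Before the 6th dose, 5 doses have been given. Superposition: Cmin = C₀·(f + f² + … + f^5).
≈ 11.708 × (0.6394 + 0.4088 + 0.2614 + 0.1671 + 0.1069) ≈ 11.708 × 1.5836 ≈ 18.541 mg/L.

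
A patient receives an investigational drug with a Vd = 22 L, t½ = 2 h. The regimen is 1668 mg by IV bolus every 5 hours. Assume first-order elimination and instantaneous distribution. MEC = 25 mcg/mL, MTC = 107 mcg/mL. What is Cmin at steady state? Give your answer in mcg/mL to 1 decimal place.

k = ln2/t½ = ln2/2 ≈ 0.346574 h⁻¹; fraction remaining f = e^(−kτ) = e^(−0.346574×5) ≈ 0.1768.
At steady state, accumulation factor R = 1/(1 − e^(−kτ)) ≈ 1.2148.
Single-dose peak C₀ = D/Vd = 1668/22 ≈ 75.818 mcg/mL.
Cmax,ss = C₀/(1 − f) ≈ 75.818/0.8232 ≈ 92.102 mcg/mL.
Steady-state trough Cmin,ss = Cmax,ss·f ≈ 92.102 × 0.1768 ≈ 16.284 mcg/mL.
Trough 16.3 mcg/mL vs MEC 25 mcg/mL: subtherapeutic.

16.3 mcg/mL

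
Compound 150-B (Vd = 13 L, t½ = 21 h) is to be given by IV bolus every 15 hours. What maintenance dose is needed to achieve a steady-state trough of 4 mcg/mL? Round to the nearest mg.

τ/t½ = 15/21 ≈ 0.71429, so f = (1/2)^(15/21) ≈ 0.609507.
Cmin,ss = (D/Vd)·f/(1−f), so D = Cmin,ss·Vd·(1−f)/f.
D = 4 × 13 × (1−f)/f ≈ 4 × 13 × 0.64067 ≈ 33.31 mg.

33 mg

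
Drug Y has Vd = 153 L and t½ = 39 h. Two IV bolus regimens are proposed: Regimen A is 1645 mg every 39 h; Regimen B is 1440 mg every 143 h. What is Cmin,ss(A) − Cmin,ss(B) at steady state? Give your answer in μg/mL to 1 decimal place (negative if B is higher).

Regimen A: f = (1/2)^(39/39) ≈ 0.5000; Cmin,ss = (1645/153)·f/(1−f) ≈ 10.752 μg/mL.
Regimen B: f = (1/2)^(143/39) ≈ 0.0787; Cmin,ss = (1440/153)·f/(1−f) ≈ 0.804 μg/mL.
Difference ≈ 10.752 − 0.804 ≈ 9.948 μg/mL.

9.9 μg/mL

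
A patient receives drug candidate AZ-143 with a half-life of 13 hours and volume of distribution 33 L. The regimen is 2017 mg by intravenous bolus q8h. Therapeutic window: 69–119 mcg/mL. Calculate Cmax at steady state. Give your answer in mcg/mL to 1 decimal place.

176.0 mcg/mL

k = ln2/t½ = ln2/13 ≈ 0.053319 h⁻¹; fraction remaining f = e^(−kτ) = e^(−0.053319×8) ≈ 0.6528.
Accumulation ratio R = 1/(1 − f) ≈ 1/0.3472 ≈ 2.8802.
Each bolus raises the concentration by D/Vd = 2017/33 ≈ 61.121 mcg/mL.
Steady-state peak Cmax,ss = C₀·R ≈ 61.121 × 2.8802 ≈ 176.041 mcg/mL.
Peak 176.0 mcg/mL vs MTC 119 mcg/mL: exceeds toxic threshold.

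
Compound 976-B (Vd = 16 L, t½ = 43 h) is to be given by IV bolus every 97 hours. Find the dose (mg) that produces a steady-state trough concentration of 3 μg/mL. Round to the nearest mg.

τ/t½ = 97/43 ≈ 2.2558, so f = (1/2)^(97/43) ≈ 0.209379.
Cmin,ss = (D/Vd)·f/(1−f), so D = Cmin,ss·Vd·(1−f)/f.
D = 3 × 16 × (1−f)/f ≈ 3 × 16 × 3.77603 ≈ 181.25 mg.

181 mg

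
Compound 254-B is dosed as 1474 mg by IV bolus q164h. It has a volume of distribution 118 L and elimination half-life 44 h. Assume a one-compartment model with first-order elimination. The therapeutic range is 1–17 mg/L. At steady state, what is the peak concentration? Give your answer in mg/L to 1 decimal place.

Over one 164-h interval, 164/44 ≈ 3.7273 half-lives elapse, leaving f ≈ 0.0755 of each dose.
Accumulation ratio R = 1/(1 − f) ≈ 1/0.9245 ≈ 1.0817.
Single-dose peak C₀ = D/Vd = 1474/118 ≈ 12.492 mg/L.
Cmax,ss = C₀/(1 − f) ≈ 12.492/0.9245 ≈ 13.512 mg/L.
Peak 13.5 mg/L vs MTC 17 mg/L: below toxic threshold.

13.5 mg/L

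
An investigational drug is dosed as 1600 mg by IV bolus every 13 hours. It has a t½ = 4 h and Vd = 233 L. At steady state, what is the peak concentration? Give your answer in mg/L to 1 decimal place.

k = ln2/t½ = ln2/4 ≈ 0.173287 h⁻¹; fraction remaining f = e^(−kτ) = e^(−0.173287×13) ≈ 0.1051.
Accumulation ratio R = 1/(1 − f) ≈ 1/0.8949 ≈ 1.1174.
Each bolus raises the concentration by D/Vd = 1600/233 ≈ 6.867 mg/L.
Steady-state peak Cmax,ss = C₀·R ≈ 6.867 × 1.1174 ≈ 7.673 mg/L.

7.7 mg/L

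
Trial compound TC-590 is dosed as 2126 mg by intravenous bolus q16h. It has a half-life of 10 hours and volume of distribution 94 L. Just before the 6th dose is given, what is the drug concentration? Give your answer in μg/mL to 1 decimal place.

11.1 μg/mL

f = (1/2)^(τ/t½) = (1/2)^(16/10) ≈ 0.3299.
C₀ = D/Vd = 2126/94 ≈ 22.617 μg/mL.
Before the 6th dose, 5 doses have been given. Superposition: Cmin = C₀·(f + f² + … + f^5).
≈ 22.617 × (0.3299 + 0.1088 + 0.0359 + 0.0118 + 0.0039) ≈ 22.617 × 0.4903 ≈ 11.089 μg/mL.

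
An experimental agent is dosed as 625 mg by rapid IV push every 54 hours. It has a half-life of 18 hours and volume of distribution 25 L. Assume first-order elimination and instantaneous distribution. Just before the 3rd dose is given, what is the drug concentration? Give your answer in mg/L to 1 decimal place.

3.5 mg/L

f = (1/2)^(τ/t½) = (1/2)^(54/18) ≈ 0.1250.
C₀ = D/Vd = 625/25 ≈ 25.000 mg/L.
Before the 3rd dose, 2 doses have been given. Superposition: Cmin = C₀·(f + f²).
≈ 25.000 × (0.1250 + 0.0156) ≈ 25.000 × 0.1406 ≈ 3.515 mg/L.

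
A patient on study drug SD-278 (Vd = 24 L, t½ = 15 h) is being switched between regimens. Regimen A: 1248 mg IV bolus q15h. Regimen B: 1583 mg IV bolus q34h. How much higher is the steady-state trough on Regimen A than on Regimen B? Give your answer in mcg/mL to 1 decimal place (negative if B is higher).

34.7 mcg/mL

Regimen A: f = (1/2)^(15/15) ≈ 0.5000; Cmin,ss = (1248/24)·f/(1−f) ≈ 52.000 mcg/mL.
Regimen B: f = (1/2)^(34/15) ≈ 0.2078; Cmin,ss = (1583/24)·f/(1−f) ≈ 17.301 mcg/mL.
Difference ≈ 52.000 − 17.301 ≈ 34.699 mcg/mL.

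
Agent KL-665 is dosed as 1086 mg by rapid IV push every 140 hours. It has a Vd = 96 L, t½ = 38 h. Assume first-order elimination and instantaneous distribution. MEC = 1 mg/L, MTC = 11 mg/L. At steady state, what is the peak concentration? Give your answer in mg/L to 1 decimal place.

τ/t½ = 140/38 ≈ 3.6842, so fraction remaining f = (1/2)^(140/38) ≈ 0.0778.
At steady state, accumulation factor R = 1/(1 − e^(−kτ)) ≈ 1.0844.
Each bolus raises the concentration by D/Vd = 1086/96 ≈ 11.312 mg/L.
Steady-state peak Cmax,ss = C₀·R ≈ 11.312 × 1.0844 ≈ 12.267 mg/L.
Peak 12.3 mg/L vs MTC 11 mg/L: exceeds toxic threshold.

12.3 mg/L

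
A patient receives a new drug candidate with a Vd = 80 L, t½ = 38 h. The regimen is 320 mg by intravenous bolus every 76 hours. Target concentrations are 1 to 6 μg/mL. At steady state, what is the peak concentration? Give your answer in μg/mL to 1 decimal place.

The dosing interval is 2 half-lives, so f = 2^(−2) = 0.25.
At steady state, R = 1/(1 − 0.25) = 4/3.
Single-dose peak C₀ = D/Vd = 320/80 = 4 μg/mL.
Steady-state peak Cmax,ss = C₀·R = 4 × 4/3 ≈ 5.333 μg/mL.
Peak 5.3 μg/mL vs MTC 6 μg/mL: below toxic threshold.

5.3 μg/mL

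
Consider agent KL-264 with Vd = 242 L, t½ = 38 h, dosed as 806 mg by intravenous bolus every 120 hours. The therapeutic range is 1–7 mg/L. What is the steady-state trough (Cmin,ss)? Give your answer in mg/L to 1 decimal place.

0.4 mg/L

Over one 120-h interval, 120/38 ≈ 3.1579 half-lives elapse, leaving f ≈ 0.1120 of each dose.
At steady state, accumulation factor R = 1/(1 − e^(−kτ)) ≈ 1.1261.
Single-dose peak C₀ = D/Vd = 806/242 ≈ 3.331 mg/L.
Cmax,ss = C₀/(1 − f) ≈ 3.331/0.8880 ≈ 3.751 mg/L.
One interval later, Cmin,ss = Cmax,ss·e^(−kτ) ≈ 3.751 × 0.1120 ≈ 0.420 mg/L.
Trough 0.4 mg/L vs MEC 1 mg/L: subtherapeutic.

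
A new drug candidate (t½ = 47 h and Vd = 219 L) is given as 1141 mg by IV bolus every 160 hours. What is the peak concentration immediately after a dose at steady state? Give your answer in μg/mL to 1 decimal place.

5.8 μg/mL

τ/t½ = 160/47 ≈ 3.4043, so fraction remaining f = (1/2)^(160/47) ≈ 0.0945.
Accumulation ratio R = 1/(1 − f) ≈ 1/0.9055 ≈ 1.1044.
Single-dose peak C₀ = D/Vd = 1141/219 ≈ 5.210 μg/mL.
Steady-state peak Cmax,ss = C₀·R ≈ 5.210 × 1.1044 ≈ 5.754 μg/mL.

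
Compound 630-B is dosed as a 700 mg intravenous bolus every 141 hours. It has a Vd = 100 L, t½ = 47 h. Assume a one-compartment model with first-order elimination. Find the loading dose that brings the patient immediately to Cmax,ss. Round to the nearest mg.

800 mg

f = (1/2)^(141/47) ≈ 0.125000; accumulation ratio R = 1/(1−f) ≈ 1.14286.
Loading dose to hit Cmax,ss on first dose: D_load = D_maint·R ≈ 700 × 1.14286 ≈ 800.00 mg.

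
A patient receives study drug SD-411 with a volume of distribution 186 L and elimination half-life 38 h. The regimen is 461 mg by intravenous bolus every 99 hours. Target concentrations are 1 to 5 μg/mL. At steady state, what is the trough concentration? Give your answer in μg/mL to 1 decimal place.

0.5 μg/mL

τ/t½ = 99/38 ≈ 2.6053, so fraction remaining f = (1/2)^(99/38) ≈ 0.1643.
Single-dose peak C₀ = D/Vd = 461/186 ≈ 2.478 μg/mL.
Steady-state trough Cmin,ss = C₀·f/(1−f) ≈ 2.478 × 0.1643/0.8357 ≈ 0.487 μg/mL.
Trough 0.5 μg/mL vs MEC 1 μg/mL: subtherapeutic.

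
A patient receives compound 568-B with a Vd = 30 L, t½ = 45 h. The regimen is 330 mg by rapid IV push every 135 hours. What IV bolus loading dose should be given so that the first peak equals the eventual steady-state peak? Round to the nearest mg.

f = (1/2)^(135/45) ≈ 0.125000; accumulation ratio R = 1/(1−f) ≈ 1.14286.
Loading dose to hit Cmax,ss on first dose: D_load = D_maint·R ≈ 330 × 1.14286 ≈ 377.14 mg.

377 mg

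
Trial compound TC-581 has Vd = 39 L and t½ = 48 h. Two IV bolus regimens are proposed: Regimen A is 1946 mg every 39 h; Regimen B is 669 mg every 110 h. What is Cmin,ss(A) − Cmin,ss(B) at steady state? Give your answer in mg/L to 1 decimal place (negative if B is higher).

Regimen A: f = (1/2)^(39/48) ≈ 0.5694; Cmin,ss = (1946/39)·f/(1−f) ≈ 65.981 mg/L.
Regimen B: f = (1/2)^(110/48) ≈ 0.2042; Cmin,ss = (669/39)·f/(1−f) ≈ 4.402 mg/L.
Difference ≈ 65.981 − 4.402 ≈ 61.579 mg/L.

61.6 mg/L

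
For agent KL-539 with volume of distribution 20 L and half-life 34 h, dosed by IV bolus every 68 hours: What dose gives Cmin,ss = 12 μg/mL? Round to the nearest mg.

τ/t½ = 68/34 ≈ 2, so f = (1/2)^(68/34) ≈ 0.250000.
Cmin,ss = (D/Vd)·f/(1−f), so D = Cmin,ss·Vd·(1−f)/f.
D = 12 × 20 × (1−f)/f ≈ 12 × 20 × 3.00000 ≈ 720.00 mg.

720 mg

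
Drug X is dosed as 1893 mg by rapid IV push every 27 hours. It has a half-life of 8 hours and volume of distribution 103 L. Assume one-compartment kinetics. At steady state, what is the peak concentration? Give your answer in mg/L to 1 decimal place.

τ/t½ = 27/8 ≈ 3.375, so fraction remaining f = (1/2)^(27/8) ≈ 0.0964.
Accumulation ratio R = 1/(1 − f) ≈ 1/0.9036 ≈ 1.1067.
Single-dose peak C₀ = D/Vd = 1893/103 ≈ 18.379 mg/L.
Steady-state peak Cmax,ss = C₀·R ≈ 18.379 × 1.1067 ≈ 20.340 mg/L.

20.3 mg/L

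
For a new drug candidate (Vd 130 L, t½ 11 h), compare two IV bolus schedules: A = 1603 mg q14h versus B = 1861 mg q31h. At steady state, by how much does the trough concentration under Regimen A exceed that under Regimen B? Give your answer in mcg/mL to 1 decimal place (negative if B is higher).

6.3 mcg/mL

Regimen A: f = (1/2)^(14/11) ≈ 0.4139; Cmin,ss = (1603/130)·f/(1−f) ≈ 8.708 mcg/mL.
Regimen B: f = (1/2)^(31/11) ≈ 0.1418; Cmin,ss = (1861/130)·f/(1−f) ≈ 2.365 mcg/mL.
Difference ≈ 8.708 − 2.365 ≈ 6.343 mcg/mL.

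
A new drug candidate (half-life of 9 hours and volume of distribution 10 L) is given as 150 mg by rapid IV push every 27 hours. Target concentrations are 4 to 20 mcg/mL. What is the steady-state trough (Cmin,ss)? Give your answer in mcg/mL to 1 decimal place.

2.1 mcg/mL

τ = 27 h = 3 half-lives, so f = (1/2)^3 = 0.125.
Accumulation ratio R = 1/(1 − f) = 1/0.875 = 8/7.
Single-dose peak C₀ = D/Vd = 150/10 = 15 mcg/mL.
Steady-state peak Cmax,ss = C₀·R = 15 × 8/7 ≈ 17.143 mcg/mL.
Steady-state trough Cmin,ss = Cmax,ss·f ≈ 17.143 × 0.125 ≈ 2.143 mcg/mL.
Trough 2.1 mcg/mL vs MEC 4 mcg/mL: subtherapeutic.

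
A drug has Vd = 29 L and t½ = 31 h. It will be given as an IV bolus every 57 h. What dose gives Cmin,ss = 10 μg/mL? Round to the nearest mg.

747 mg

τ/t½ = 57/31 ≈ 1.8387, so f = (1/2)^(57/31) ≈ 0.279572.
Cmin,ss = (D/Vd)·f/(1−f), so D = Cmin,ss·Vd·(1−f)/f.
D = 10 × 29 × (1−f)/f ≈ 10 × 29 × 2.57690 ≈ 747.30 mg.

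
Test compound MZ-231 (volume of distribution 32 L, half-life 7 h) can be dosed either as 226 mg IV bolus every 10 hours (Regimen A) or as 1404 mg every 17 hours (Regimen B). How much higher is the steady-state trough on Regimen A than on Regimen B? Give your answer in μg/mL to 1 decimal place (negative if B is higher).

Regimen A: f = (1/2)^(10/7) ≈ 0.3715; Cmin,ss = (226/32)·f/(1−f) ≈ 4.175 μg/mL.
Regimen B: f = (1/2)^(17/7) ≈ 0.1857; Cmin,ss = (1404/32)·f/(1−f) ≈ 10.006 μg/mL.
Difference ≈ 4.175 − 10.006 ≈ -5.831 μg/mL.

-5.8 μg/mL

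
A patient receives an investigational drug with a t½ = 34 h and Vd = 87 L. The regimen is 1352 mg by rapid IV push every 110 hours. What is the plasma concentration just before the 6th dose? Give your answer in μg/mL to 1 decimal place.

f = (1/2)^(τ/t½) = (1/2)^(110/34) ≈ 0.1062.
C₀ = D/Vd = 1352/87 ≈ 15.540 μg/mL.
Before the 6th dose, 5 doses have been given. Superposition: Cmin = C₀·(f + f² + … + f^5).
≈ 15.540 × (0.1062 + 0.0113 + 0.0012 + 0.0001 + 0.0000) ≈ 15.540 × 0.1188 ≈ 1.846 μg/mL.

1.8 μg/mL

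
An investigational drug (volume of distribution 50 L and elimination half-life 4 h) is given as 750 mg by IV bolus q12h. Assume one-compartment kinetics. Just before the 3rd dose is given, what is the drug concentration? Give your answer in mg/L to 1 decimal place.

2.1 mg/L

f = (1/2)^(τ/t½) = (1/2)^(12/4) ≈ 0.1250.
C₀ = D/Vd = 750/50 ≈ 15.000 mg/L.
Before the 3rd dose, 2 doses have been given. Superposition: Cmin = C₀·(f + f²).
≈ 15.000 × (0.1250 + 0.0156) ≈ 15.000 × 0.1406 ≈ 2.109 mg/L.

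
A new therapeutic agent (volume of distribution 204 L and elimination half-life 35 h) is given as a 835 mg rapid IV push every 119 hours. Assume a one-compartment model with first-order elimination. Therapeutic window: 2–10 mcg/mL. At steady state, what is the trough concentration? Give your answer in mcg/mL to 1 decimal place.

0.4 mcg/mL

k = ln2/t½ = ln2/35 ≈ 0.019804 h⁻¹; fraction remaining f = e^(−kτ) = e^(−0.019804×119) ≈ 0.0947.
Accumulation ratio R = 1/(1 − f) ≈ 1/0.9053 ≈ 1.1046.
Single-dose peak C₀ = D/Vd = 835/204 ≈ 4.093 mcg/mL.
Steady-state peak Cmax,ss = C₀·R ≈ 4.093 × 1.1046 ≈ 4.521 mcg/mL.
One interval later, Cmin,ss = Cmax,ss·e^(−kτ) ≈ 4.521 × 0.0947 ≈ 0.428 mcg/mL.
Trough 0.4 mcg/mL vs MEC 2 mcg/mL: subtherapeutic.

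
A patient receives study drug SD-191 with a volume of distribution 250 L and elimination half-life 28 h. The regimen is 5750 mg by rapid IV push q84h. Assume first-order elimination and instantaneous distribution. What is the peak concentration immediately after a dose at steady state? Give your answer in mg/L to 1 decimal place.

τ = 84 h = 3 half-lives, so f = (1/2)^3 = 0.125.
At steady state, R = 1/(1 − 0.125) = 8/7.
Single-dose peak C₀ = D/Vd = 5750/250 = 23 mg/L.
Steady-state peak Cmax,ss = C₀·R = 23 × 8/7 ≈ 26.286 mg/L.

26.3 mg/L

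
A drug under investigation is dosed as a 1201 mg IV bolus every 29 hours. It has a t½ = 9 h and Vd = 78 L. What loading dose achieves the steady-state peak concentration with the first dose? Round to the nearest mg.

1345 mg

f = (1/2)^(29/9) ≈ 0.107155; accumulation ratio R = 1/(1−f) ≈ 1.12002.
Loading dose to hit Cmax,ss on first dose: D_load = D_maint·R ≈ 1201 × 1.12002 ≈ 1345.14 mg.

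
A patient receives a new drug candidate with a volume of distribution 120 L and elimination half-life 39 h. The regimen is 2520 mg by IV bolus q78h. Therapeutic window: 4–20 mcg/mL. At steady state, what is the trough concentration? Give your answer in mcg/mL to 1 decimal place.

7.0 mcg/mL

τ = 78 h = 2 half-lives, so f = (1/2)^2 = 0.25.
Accumulation ratio R = 1/(1 − f) = 1/0.75 = 4/3.
Single-dose peak C₀ = D/Vd = 2520/120 = 21 mcg/mL.
Steady-state peak Cmax,ss = C₀·R = 21 × 4/3 ≈ 28.000 mcg/mL.
Steady-state trough Cmin,ss = Cmax,ss·f ≈ 28.000 × 0.25 ≈ 7.000 mcg/mL.
Trough 7.0 mcg/mL vs MEC 4 mcg/mL: adequate.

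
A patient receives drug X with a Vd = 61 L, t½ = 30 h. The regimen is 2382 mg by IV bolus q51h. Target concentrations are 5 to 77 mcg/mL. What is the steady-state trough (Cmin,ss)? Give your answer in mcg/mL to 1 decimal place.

17.4 mcg/mL

τ/t½ = 51/30 ≈ 1.7, so fraction remaining f = (1/2)^(51/30) ≈ 0.3078.
At steady state, accumulation factor R = 1/(1 − e^(−kτ)) ≈ 1.4447.
Single-dose peak C₀ = D/Vd = 2382/61 ≈ 39.049 mcg/mL.
Cmax,ss = C₀/(1 − f) ≈ 39.049/0.6922 ≈ 56.413 mcg/mL.
One interval later, Cmin,ss = Cmax,ss·e^(−kτ) ≈ 56.413 × 0.3078 ≈ 17.364 mcg/mL.
Trough 17.4 mcg/mL vs MEC 5 mcg/mL: adequate.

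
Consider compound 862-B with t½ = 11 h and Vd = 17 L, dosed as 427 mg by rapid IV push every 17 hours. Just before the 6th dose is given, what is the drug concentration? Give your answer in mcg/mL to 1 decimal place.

13.0 mcg/mL

f = (1/2)^(τ/t½) = (1/2)^(17/11) ≈ 0.3426.
C₀ = D/Vd = 427/17 ≈ 25.118 mcg/mL.
Before the 6th dose, 5 doses have been given. Superposition: Cmin = C₀·(f + f² + … + f^5).
≈ 25.118 × (0.3426 + 0.1174 + 0.0402 + 0.0138 + 0.0047) ≈ 25.118 × 0.5187 ≈ 13.029 mcg/mL.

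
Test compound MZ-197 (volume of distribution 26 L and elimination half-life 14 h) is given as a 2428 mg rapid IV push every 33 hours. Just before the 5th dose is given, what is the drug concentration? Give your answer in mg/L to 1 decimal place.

f = (1/2)^(τ/t½) = (1/2)^(33/14) ≈ 0.1952.
C₀ = D/Vd = 2428/26 ≈ 93.385 mg/L.
Before the 5th dose, 4 doses have been given. Superposition: Cmin = C₀·(f + f² + … + f^4).
≈ 93.385 × (0.1952 + 0.0381 + 0.0074 + 0.0015) ≈ 93.385 × 0.2422 ≈ 22.618 mg/L.

22.6 mg/L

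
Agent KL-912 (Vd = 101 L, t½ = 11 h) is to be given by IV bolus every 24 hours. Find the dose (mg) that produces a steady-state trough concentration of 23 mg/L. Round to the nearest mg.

8217 mg

τ/t½ = 24/11 ≈ 2.1818, so f = (1/2)^(24/11) ≈ 0.220398.
Cmin,ss = (D/Vd)·f/(1−f), so D = Cmin,ss·Vd·(1−f)/f.
D = 23 × 101 × (1−f)/f ≈ 23 × 101 × 3.53725 ≈ 8217.03 mg.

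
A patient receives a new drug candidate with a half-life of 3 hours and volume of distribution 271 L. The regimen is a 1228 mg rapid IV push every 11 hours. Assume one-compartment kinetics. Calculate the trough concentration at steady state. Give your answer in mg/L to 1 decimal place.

0.4 mg/L

Over one 11-h interval, 11/3 ≈ 3.6667 half-lives elapse, leaving f ≈ 0.0787 of each dose.
Each bolus raises the concentration by D/Vd = 1228/271 ≈ 4.531 mg/L.
Steady-state trough Cmin,ss = C₀·f/(1−f) ≈ 4.531 × 0.0787/0.9213 ≈ 0.387 mg/L.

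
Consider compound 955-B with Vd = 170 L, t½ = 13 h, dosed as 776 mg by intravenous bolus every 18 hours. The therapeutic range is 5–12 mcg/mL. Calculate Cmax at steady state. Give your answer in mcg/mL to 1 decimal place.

7.4 mcg/mL

τ/t½ = 18/13 ≈ 1.3846, so fraction remaining f = (1/2)^(18/13) ≈ 0.3830.
At steady state, accumulation factor R = 1/(1 − e^(−kτ)) ≈ 1.6207.
Single-dose peak C₀ = D/Vd = 776/170 ≈ 4.565 mcg/mL.
Steady-state peak Cmax,ss = C₀·R ≈ 4.565 × 1.6207 ≈ 7.398 mcg/mL.
Peak 7.4 mcg/mL vs MTC 12 mcg/mL: below toxic threshold.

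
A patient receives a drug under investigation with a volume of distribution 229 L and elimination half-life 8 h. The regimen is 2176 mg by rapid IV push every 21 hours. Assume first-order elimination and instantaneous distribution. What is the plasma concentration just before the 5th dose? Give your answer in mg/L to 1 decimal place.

f = (1/2)^(τ/t½) = (1/2)^(21/8) ≈ 0.1621.
C₀ = D/Vd = 2176/229 ≈ 9.502 mg/L.
Before the 5th dose, 4 doses have been given. Superposition: Cmin = C₀·(f + f² + … + f^4).
≈ 9.502 × (0.1621 + 0.0263 + 0.0043 + 0.0007) ≈ 9.502 × 0.1934 ≈ 1.838 mg/L.

1.8 mg/L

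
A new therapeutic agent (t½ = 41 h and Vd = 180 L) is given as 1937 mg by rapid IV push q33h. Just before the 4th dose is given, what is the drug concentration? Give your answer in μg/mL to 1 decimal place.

f = (1/2)^(τ/t½) = (1/2)^(33/41) ≈ 0.5724.
C₀ = D/Vd = 1937/180 ≈ 10.761 μg/mL.
Before the 4th dose, 3 doses have been given. Superposition: Cmin = C₀·(f + f² + … + f^3).
≈ 10.761 × (0.5724 + 0.3276 + 0.1875) ≈ 10.761 × 1.0875 ≈ 11.703 μg/mL.

11.7 μg/mL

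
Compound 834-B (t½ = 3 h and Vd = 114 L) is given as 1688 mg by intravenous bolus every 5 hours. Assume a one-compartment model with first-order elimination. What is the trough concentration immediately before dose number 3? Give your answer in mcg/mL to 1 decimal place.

6.1 mcg/mL

f = (1/2)^(τ/t½) = (1/2)^(5/3) ≈ 0.3150.
C₀ = D/Vd = 1688/114 ≈ 14.807 mcg/mL.
Before the 3rd dose, 2 doses have been given. Superposition: Cmin = C₀·(f + f²).
≈ 14.807 × (0.3150 + 0.0992) ≈ 14.807 × 0.4142 ≈ 6.133 mcg/mL.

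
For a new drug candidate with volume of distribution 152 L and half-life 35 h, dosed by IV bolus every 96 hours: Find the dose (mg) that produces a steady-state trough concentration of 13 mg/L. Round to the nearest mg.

11251 mg

τ/t½ = 96/35 ≈ 2.7429, so f = (1/2)^(96/35) ≈ 0.149389.
Cmin,ss = (D/Vd)·f/(1−f), so D = Cmin,ss·Vd·(1−f)/f.
D = 13 × 152 × (1−f)/f ≈ 13 × 152 × 5.69393 ≈ 11251.21 mg.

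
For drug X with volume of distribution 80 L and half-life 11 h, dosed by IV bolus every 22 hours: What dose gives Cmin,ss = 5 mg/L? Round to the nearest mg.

τ/t½ = 22/11 ≈ 2, so f = (1/2)^(22/11) ≈ 0.250000.
Cmin,ss = (D/Vd)·f/(1−f), so D = Cmin,ss·Vd·(1−f)/f.
D = 5 × 80 × (1−f)/f ≈ 5 × 80 × 3.00000 ≈ 1200.00 mg.

1200 mg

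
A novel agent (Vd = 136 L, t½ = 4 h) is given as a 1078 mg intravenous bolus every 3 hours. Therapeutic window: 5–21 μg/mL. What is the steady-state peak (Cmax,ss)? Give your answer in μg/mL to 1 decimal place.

19.6 μg/mL

τ/t½ = 3/4 ≈ 0.75, so fraction remaining f = (1/2)^(3/4) ≈ 0.5946.
Accumulation ratio R = 1/(1 − f) ≈ 1/0.4054 ≈ 2.4667.
Each bolus raises the concentration by D/Vd = 1078/136 ≈ 7.926 μg/mL.
Cmax,ss = C₀/(1 − f) ≈ 7.926/0.4054 ≈ 19.551 μg/mL.
Peak 19.6 μg/mL vs MTC 21 μg/mL: below toxic threshold.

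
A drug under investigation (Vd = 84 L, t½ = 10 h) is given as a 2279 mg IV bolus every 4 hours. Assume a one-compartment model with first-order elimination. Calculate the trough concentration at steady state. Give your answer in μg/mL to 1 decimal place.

84.9 μg/mL

τ/t½ = 4/10 ≈ 0.4, so fraction remaining f = (1/2)^(4/10) ≈ 0.7579.
Single-dose peak C₀ = D/Vd = 2279/84 ≈ 27.131 μg/mL.
Steady-state trough Cmin,ss = C₀·f/(1−f) ≈ 27.131 × 0.7579/0.2421 ≈ 84.934 μg/mL.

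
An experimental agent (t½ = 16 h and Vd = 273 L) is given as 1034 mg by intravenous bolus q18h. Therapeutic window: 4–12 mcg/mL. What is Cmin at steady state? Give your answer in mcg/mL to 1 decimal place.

3.2 mcg/mL

k = ln2/t½ = ln2/16 ≈ 0.043322 h⁻¹; fraction remaining f = e^(−kτ) = e^(−0.043322×18) ≈ 0.4585.
Single-dose peak C₀ = D/Vd = 1034/273 ≈ 3.788 mcg/mL.
Steady-state trough Cmin,ss = C₀·f/(1−f) ≈ 3.788 × 0.4585/0.5415 ≈ 3.207 mcg/mL.
Trough 3.2 mcg/mL vs MEC 4 mcg/mL: subtherapeutic.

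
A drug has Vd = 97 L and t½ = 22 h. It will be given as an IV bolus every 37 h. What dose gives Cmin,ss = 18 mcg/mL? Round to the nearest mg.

τ/t½ = 37/22 ≈ 1.6818, so f = (1/2)^(37/22) ≈ 0.311690.
Cmin,ss = (D/Vd)·f/(1−f), so D = Cmin,ss·Vd·(1−f)/f.
D = 18 × 97 × (1−f)/f ≈ 18 × 97 × 2.20832 ≈ 3855.73 mg.

3856 mg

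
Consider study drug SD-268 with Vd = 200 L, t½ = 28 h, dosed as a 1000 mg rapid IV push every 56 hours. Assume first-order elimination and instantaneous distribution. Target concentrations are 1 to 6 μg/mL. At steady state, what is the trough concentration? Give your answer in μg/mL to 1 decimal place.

The dosing interval is 2 half-lives, so f = 2^(−2) = 0.25.
At steady state, R = 1/(1 − 0.25) = 4/3.
Single-dose peak C₀ = D/Vd = 1000/200 = 5 μg/mL.
Steady-state peak Cmax,ss = C₀·R = 5 × 4/3 ≈ 6.667 μg/mL.
Steady-state trough Cmin,ss = Cmax,ss·f ≈ 6.667 × 0.25 ≈ 1.667 μg/mL.
Trough 1.7 μg/mL vs MEC 1 μg/mL: adequate.

1.7 μg/mL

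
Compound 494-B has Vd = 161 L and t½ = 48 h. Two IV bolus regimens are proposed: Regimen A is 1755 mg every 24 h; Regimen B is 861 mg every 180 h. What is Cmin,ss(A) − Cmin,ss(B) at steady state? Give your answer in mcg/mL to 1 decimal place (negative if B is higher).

25.9 mcg/mL

Regimen A: f = (1/2)^(24/48) ≈ 0.7071; Cmin,ss = (1755/161)·f/(1−f) ≈ 26.316 mcg/mL.
Regimen B: f = (1/2)^(180/48) ≈ 0.0743; Cmin,ss = (861/161)·f/(1−f) ≈ 0.429 mcg/mL.
Difference ≈ 26.316 − 0.429 ≈ 25.887 mcg/mL.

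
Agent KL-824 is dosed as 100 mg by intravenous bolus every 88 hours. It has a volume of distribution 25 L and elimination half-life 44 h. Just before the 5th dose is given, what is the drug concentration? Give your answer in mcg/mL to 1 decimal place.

1.3 mcg/mL

f = (1/2)^(τ/t½) = (1/2)^(88/44) ≈ 0.2500.
C₀ = D/Vd = 100/25 ≈ 4.000 mcg/mL.
Before the 5th dose, 4 doses have been given. Superposition: Cmin = C₀·(f + f² + … + f^4).
≈ 4.000 × (0.2500 + 0.0625 + 0.0156 + 0.0039) ≈ 4.000 × 0.3320 ≈ 1.328 mcg/mL.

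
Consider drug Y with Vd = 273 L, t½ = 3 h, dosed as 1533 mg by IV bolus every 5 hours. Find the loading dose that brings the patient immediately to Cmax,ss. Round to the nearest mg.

2238 mg

f = (1/2)^(5/3) ≈ 0.314980; accumulation ratio R = 1/(1−f) ≈ 1.45981.
Loading dose to hit Cmax,ss on first dose: D_load = D_maint·R ≈ 1533 × 1.45981 ≈ 2237.89 mg.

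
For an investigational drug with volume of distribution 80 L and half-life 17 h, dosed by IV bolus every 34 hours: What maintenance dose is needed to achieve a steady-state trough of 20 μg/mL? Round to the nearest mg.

4800 mg

τ/t½ = 34/17 ≈ 2, so f = (1/2)^(34/17) ≈ 0.250000.
Cmin,ss = (D/Vd)·f/(1−f), so D = Cmin,ss·Vd·(1−f)/f.
D = 20 × 80 × (1−f)/f ≈ 20 × 80 × 3.00000 ≈ 4800.00 mg.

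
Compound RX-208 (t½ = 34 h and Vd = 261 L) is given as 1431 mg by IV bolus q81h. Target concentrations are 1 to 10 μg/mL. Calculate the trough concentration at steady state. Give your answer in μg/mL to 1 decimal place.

k = ln2/t½ = ln2/34 ≈ 0.020387 h⁻¹; fraction remaining f = e^(−kτ) = e^(−0.020387×81) ≈ 0.1918.
Accumulation ratio R = 1/(1 − f) ≈ 1/0.8082 ≈ 1.2373.
Single-dose peak C₀ = D/Vd = 1431/261 ≈ 5.483 μg/mL.
Cmax,ss = C₀/(1 − f) ≈ 5.483/0.8082 ≈ 6.784 μg/mL.
Steady-state trough Cmin,ss = Cmax,ss·f ≈ 6.784 × 0.1918 ≈ 1.301 μg/mL.
Trough 1.3 μg/mL vs MEC 1 μg/mL: adequate.

1.3 μg/mL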